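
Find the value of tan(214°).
tan(214°) = 0.6745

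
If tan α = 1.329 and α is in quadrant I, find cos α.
cos α = 0.6012 (using tan²α + 1 = sec²α)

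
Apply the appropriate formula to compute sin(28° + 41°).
sin(28° + 41°) = sin 28° cos 41° + cos 28° sin 41° = 0.9336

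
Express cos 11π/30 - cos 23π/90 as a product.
cos 11π/30 - cos 23π/90 = -2 sin(14π/45) sin(π/18)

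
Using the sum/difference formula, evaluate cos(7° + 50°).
cos(7° + 50°) = cos 7° cos 50° - sin 7° sin 50° = 0.5446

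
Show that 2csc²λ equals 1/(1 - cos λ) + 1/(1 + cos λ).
RHS = [(1 + cos λ) + (1 - cos λ)] / [(1 - cos λ)(1 + cos λ)] = 2/(1 - cos²λ) = 2/sin²λ = 2csc²λ = LHS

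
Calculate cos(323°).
cos(323°) = 0.7986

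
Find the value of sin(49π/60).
sin(49π/60) = 0.5446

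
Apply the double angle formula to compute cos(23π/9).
cos(23π/9) = cos²23π/18 - sin²23π/18 = -0.1736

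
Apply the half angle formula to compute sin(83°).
sin(83°) = √((1 - cos 166°)/2) = 0.9925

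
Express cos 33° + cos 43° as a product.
cos 33° + cos 43° = 2 cos(38°) cos(-5°)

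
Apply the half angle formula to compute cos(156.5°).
cos(156.5°) = -√((1 + cos 313°)/2) = -0.9171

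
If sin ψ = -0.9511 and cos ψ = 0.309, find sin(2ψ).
sin(2ψ) = 2 sin ψ cos ψ = -0.5878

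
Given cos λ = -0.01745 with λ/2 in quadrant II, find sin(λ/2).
sin(λ/2) = ±√((1 - cos λ)/2); positive since λ/2 ∈ QII, so sin(λ/2) = 0.7132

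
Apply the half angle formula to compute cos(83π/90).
cos(83π/90) = -√((1 + cos 83π/45)/2) = -0.9703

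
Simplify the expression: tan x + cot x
tan x + cot x = sec x csc x (using Quotient identities)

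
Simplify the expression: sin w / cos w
sin w / cos w = tan w (using Quotient identity)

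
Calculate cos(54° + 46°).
cos(54° + 46°) = cos 54° cos 46° - sin 54° sin 46° = -0.1736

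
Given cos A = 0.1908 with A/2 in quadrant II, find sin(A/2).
sin(A/2) = ±√((1 - cos A)/2); positive since A/2 ∈ QII, so sin(A/2) = 0.6361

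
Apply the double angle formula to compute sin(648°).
sin(648°) = 2 sin 324° cos 324° = -0.9511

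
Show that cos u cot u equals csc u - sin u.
RHS = 1/sin u - sin u = (1 - sin²u)/sin u = cos²u/sin u = cos u · (cos u/sin u) = cos u cot u = LHS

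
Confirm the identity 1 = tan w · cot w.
RHS = (sin w/cos w) · (cos w/sin w) = 1 = LHS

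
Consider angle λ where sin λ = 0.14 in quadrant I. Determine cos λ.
cos λ = √(1 - sin²λ) = 0.9902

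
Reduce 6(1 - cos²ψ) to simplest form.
6(1 - cos²ψ) = 6(sin²ψ) (using Pythagorean identity)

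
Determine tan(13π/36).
tan(13π/36) = 2.145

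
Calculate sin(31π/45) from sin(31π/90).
sin(31π/45) = 2 sin 31π/90 cos 31π/90 = 0.829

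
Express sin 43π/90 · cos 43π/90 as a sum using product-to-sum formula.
sin 43π/90 cos 43π/90 = (1/2)[sin(43π/90+43π/90) + sin(43π/90-43π/90)]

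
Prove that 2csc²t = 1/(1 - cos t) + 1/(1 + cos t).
RHS = [(1 + cos t) + (1 - cos t)] / [(1 - cos t)(1 + cos t)] = 2/(1 - cos²t) = 2/sin²t = 2csc²t = LHS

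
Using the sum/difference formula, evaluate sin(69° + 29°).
sin(69° + 29°) = sin 69° cos 29° + cos 69° sin 29° = 0.9903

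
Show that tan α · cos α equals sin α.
LHS = (sin α/cos α) · cos α = sin α = RHS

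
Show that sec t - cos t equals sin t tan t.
LHS = 1/cos t - cos t = (1 - cos²t)/cos t = sin²t/cos t = sin t · (sin t/cos t) = sin t tan t = RHS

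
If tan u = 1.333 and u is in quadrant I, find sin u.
sin u = 0.7999 (using tan²u + 1 = sec²u)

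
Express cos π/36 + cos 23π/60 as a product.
cos π/36 + cos 23π/60 = 2 cos(37π/180) cos(-8π/45)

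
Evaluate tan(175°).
tan(175°) = -0.08749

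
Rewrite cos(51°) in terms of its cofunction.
cos(51°) = sin(90° - 51°) = sin(39°)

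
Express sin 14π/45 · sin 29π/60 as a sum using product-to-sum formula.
sin 14π/45 sin 29π/60 = (1/2)[cos(14π/45-29π/60) - cos(14π/45+29π/60)]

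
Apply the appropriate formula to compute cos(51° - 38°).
cos(51° - 38°) = cos 51° cos 38° + sin 51° sin 38° = 0.9744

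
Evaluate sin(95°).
sin(95°) = 0.9962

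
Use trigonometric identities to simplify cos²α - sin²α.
cos²α - sin²α = cos(2α) (using Double angle)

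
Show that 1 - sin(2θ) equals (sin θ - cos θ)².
RHS = sin²θ - 2 sin θ cos θ + cos²θ = (sin²θ + cos²θ) - 2 sin θ cos θ = 1 - sin(2θ) = LHS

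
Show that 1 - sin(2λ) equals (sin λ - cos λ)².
RHS = sin²λ - 2 sin λ cos λ + cos²λ = (sin²λ + cos²λ) - 2 sin λ cos λ = 1 - sin(2λ) = LHS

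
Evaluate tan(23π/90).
tan(23π/90) = 1.036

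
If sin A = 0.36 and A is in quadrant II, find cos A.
cos A = -0.933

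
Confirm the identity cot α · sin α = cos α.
LHS = (cos α/sin α) · sin α = cos α = RHS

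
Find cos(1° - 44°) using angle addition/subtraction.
cos(1° - 44°) = cos 1° cos 44° + sin 1° sin 44° = 0.7314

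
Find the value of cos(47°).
cos(47°) = 0.682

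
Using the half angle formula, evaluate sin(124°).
sin(124°) = √((1 - cos 248°)/2) = 0.829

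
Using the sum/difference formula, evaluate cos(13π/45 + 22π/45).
cos(13π/45 + 22π/45) = cos 13π/45 cos 22π/45 - sin 13π/45 sin 22π/45 = -0.766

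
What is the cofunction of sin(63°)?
sin(63°) = cos(90° - 63°) = cos(27°)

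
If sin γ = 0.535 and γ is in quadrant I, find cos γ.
cos γ = 0.8449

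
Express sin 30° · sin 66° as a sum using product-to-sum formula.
sin 30° sin 66° = (1/2)[cos(30°-66°) - cos(30°+66°)]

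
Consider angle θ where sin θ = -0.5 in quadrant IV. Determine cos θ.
cos θ = √(1 - sin²θ) = 0.866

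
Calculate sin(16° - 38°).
sin(16° - 38°) = sin 16° cos 38° - cos 16° sin 38° = -0.3746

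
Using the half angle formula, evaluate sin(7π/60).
sin(7π/60) = √((1 - cos 7π/30)/2) = 0.3584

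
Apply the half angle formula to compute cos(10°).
cos(10°) = √((1 + cos 20°)/2) = 0.9848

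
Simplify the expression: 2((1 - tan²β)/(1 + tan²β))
2((1 - tan²β)/(1 + tan²β)) = 2(cos(2β)) (using Double angle)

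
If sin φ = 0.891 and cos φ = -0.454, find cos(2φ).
cos(2φ) = cos²φ - sin²φ = -0.5878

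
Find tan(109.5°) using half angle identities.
tan(109.5°) = sin 219° / (1 + cos 219°) = -2.824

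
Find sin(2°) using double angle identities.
sin(2°) = 2 sin 1° cos 1° = 0.0349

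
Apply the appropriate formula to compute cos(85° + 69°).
cos(85° + 69°) = cos 85° cos 69° - sin 85° sin 69° = -0.8988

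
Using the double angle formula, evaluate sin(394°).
sin(394°) = 2 sin 197° cos 197° = 0.5592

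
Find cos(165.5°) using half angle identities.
cos(165.5°) = -√((1 + cos 331°)/2) = -0.9681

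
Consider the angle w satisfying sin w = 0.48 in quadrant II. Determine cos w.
cos w = ±√(1 - sin²w) = -0.8773 (negative in QII)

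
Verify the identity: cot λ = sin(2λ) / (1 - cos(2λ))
RHS = 2 sin λ cos λ / (2sin²λ) = cos λ/sin λ = cot λ = LHS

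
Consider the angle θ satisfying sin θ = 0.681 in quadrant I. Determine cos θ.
cos θ = √(1 - sin²θ) = 0.7323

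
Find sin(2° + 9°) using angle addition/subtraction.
sin(2° + 9°) = sin 2° cos 9° + cos 2° sin 9° = 0.1908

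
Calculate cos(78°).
cos(78°) = 0.2079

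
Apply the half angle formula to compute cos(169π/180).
cos(169π/180) = -√((1 + cos 169π/90)/2) = -0.9816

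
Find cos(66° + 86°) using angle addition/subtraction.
cos(66° + 86°) = cos 66° cos 86° - sin 66° sin 86° = -0.8829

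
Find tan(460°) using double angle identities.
tan(460°) = 2 tan 230° / (1 - tan²230°) = -5.671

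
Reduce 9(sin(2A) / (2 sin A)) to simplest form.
9(sin(2A) / (2 sin A)) = 9(cos A) (using Double angle)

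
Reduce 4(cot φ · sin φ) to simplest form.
4(cot φ · sin φ) = 4(cos φ) (using Quotient identity)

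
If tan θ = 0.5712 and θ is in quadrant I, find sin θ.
sin θ = 0.496 (using tan²θ + 1 = sec²θ)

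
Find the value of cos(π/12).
cos(π/12) = (√6+√2)/4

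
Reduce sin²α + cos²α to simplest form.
sin²α + cos²α = 1 (using Pythagorean identity)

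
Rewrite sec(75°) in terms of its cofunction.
sec(75°) = csc(90° - 75°) = csc(15°)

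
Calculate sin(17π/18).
sin(17π/18) = 0.1736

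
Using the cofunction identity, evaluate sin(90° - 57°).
sin(90° - 57°) = cos(57°) = 0.5446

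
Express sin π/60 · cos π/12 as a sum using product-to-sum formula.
sin π/60 cos π/12 = (1/2)[sin(π/60+π/12) + sin(π/60-π/12)]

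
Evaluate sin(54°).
sin(54°) = 0.809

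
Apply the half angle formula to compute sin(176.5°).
sin(176.5°) = √((1 - cos 353°)/2) = 0.06105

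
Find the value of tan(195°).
tan(195°) = 2-√3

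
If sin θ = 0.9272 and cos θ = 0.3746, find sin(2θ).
sin(2θ) = 2 sin θ cos θ = 0.6947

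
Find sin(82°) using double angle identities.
sin(82°) = 2 sin 41° cos 41° = 0.9903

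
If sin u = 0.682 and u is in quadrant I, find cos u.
cos u = 0.7314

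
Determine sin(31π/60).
sin(31π/60) = 0.9986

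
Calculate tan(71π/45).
tan(71π/45) = -4.011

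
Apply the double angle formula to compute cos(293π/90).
cos(293π/90) = cos²293π/180 - sin²293π/180 = -0.6947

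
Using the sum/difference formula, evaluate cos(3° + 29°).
cos(3° + 29°) = cos 3° cos 29° - sin 3° sin 29° = 0.848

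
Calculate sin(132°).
sin(132°) = 0.7431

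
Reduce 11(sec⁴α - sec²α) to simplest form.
11(sec⁴α - sec²α) = 11(tan⁴α + tan²α) (using Pythagorean)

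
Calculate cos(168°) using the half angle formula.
cos(168°) = -√((1 + cos 336°)/2) = -0.9781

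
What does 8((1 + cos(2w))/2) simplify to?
8((1 + cos(2w))/2) = 8(cos²w) (using Power reduction)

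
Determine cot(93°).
cot(93°) = -0.05241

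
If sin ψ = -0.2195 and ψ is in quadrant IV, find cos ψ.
cos ψ = 0.9756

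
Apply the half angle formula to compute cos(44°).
cos(44°) = √((1 + cos 88°)/2) = 0.7193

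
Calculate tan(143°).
tan(143°) = -0.7536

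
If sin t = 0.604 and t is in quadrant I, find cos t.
cos t = 0.797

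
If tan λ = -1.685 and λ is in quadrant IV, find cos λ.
cos λ = 0.5104 (using tan²λ + 1 = sec²λ)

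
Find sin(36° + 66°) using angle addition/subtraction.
sin(36° + 66°) = sin 36° cos 66° + cos 36° sin 66° = 0.9781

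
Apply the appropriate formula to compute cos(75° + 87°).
cos(75° + 87°) = cos 75° cos 87° - sin 75° sin 87° = -0.9511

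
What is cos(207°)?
cos(207°) = -0.891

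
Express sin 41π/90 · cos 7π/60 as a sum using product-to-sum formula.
sin 41π/90 cos 7π/60 = (1/2)[sin(41π/90+7π/60) + sin(41π/90-7π/60)]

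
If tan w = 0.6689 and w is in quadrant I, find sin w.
sin w = 0.556 (using tan²w + 1 = sec²w)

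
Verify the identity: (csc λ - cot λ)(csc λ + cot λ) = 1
LHS = csc²λ - cot²λ = (1 + cot²λ) - cot²λ = 1 = RHS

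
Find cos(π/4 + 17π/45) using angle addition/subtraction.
cos(π/4 + 17π/45) = cos π/4 cos 17π/45 - sin π/4 sin 17π/45 = -0.3907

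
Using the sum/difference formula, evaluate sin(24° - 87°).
sin(24° - 87°) = sin 24° cos 87° - cos 24° sin 87° = -0.891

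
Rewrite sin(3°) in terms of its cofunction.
sin(3°) = cos(90° - 3°) = cos(87°)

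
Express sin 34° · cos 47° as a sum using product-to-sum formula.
sin 34° cos 47° = (1/2)[sin(34°+47°) + sin(34°-47°)]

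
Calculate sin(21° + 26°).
sin(21° + 26°) = sin 21° cos 26° + cos 21° sin 26° = 0.7314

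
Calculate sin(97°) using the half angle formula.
sin(97°) = √((1 - cos 194°)/2) = 0.9925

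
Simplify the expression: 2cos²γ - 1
2cos²γ - 1 = cos(2γ) (using Double angle)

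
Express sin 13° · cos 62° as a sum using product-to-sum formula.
sin 13° cos 62° = (1/2)[sin(13°+62°) + sin(13°-62°)]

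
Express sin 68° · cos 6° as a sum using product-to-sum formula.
sin 68° cos 6° = (1/2)[sin(68°+6°) + sin(68°-6°)]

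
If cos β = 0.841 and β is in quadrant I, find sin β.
sin β = 0.541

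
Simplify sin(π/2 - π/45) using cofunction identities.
sin(π/2 - π/45) = cos(π/45)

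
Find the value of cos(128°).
cos(128°) = -0.6157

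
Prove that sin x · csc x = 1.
LHS = sin x · (1/sin x) = 1 = RHS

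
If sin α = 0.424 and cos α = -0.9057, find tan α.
tan α = sin α / cos α = -0.4681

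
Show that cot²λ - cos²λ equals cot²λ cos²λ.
LHS = cos²λ/sin²λ - cos²λ = cos²λ(1/sin²λ - 1) = cos²λ · (1 - sin²λ)/sin²λ = cos²λ · cos²λ/sin²λ = cos²λ · cot²λ = RHS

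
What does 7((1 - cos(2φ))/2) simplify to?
7((1 - cos(2φ))/2) = 7(sin²φ) (using Power reduction)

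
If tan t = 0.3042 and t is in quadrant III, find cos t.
cos t = -0.9567 (using tan²t + 1 = sec²t)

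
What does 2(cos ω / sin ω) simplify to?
2(cos ω / sin ω) = 2(cot ω) (using Quotient identity)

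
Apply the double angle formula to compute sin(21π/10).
sin(21π/10) = 2 sin 21π/20 cos 21π/20 = 0.309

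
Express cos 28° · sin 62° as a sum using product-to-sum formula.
cos 28° sin 62° = (1/2)[sin(28°+62°) - sin(28°-62°)]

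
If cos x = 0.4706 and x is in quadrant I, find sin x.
sin x = 0.8823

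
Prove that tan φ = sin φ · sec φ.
RHS = sin φ · (1/cos φ) = sin φ/cos φ = tan φ = LHS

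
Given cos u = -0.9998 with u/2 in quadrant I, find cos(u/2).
cos(u/2) = ±√((1 + cos u)/2); positive since u/2 ∈ QI, so cos(u/2) = 0.01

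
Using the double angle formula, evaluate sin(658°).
sin(658°) = 2 sin 329° cos 329° = -0.8829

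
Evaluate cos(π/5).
cos(π/5) = 0.809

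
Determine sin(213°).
sin(213°) = -0.5446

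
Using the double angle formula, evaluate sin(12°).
sin(12°) = 2 sin 6° cos 6° = 0.2079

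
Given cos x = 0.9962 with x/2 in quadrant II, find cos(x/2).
cos(x/2) = ±√((1 + cos x)/2); negative since x/2 ∈ QII, so cos(x/2) = -0.999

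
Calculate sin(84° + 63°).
sin(84° + 63°) = sin 84° cos 63° + cos 84° sin 63° = 0.5446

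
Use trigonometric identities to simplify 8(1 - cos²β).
8(1 - cos²β) = 8(sin²β) (using Pythagorean identity)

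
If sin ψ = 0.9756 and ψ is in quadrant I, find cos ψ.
cos ψ = 0.2196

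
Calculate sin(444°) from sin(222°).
sin(444°) = 2 sin 222° cos 222° = 0.9945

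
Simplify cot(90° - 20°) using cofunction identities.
cot(90° - 20°) = tan(20°)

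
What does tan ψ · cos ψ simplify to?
tan ψ · cos ψ = sin ψ (using Quotient identity)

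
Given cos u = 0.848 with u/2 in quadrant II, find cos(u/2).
cos(u/2) = ±√((1 + cos u)/2); negative since u/2 ∈ QII, so cos(u/2) = -0.9612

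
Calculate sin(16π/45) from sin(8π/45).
sin(16π/45) = 2 sin 8π/45 cos 8π/45 = 0.8988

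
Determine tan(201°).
tan(201°) = 0.3839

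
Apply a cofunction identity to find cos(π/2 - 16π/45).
cos(π/2 - 16π/45) = sin(16π/45) = 0.8988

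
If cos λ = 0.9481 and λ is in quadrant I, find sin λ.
sin λ = 0.318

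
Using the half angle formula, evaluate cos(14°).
cos(14°) = √((1 + cos 28°)/2) = 0.9703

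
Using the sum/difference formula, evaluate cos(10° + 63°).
cos(10° + 63°) = cos 10° cos 63° - sin 10° sin 63° = 0.2924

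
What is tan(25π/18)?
tan(25π/18) = 2.747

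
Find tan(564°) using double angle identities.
tan(564°) = 2 tan 282° / (1 - tan²282°) = 0.4452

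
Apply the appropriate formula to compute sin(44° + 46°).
sin(44° + 46°) = sin 44° cos 46° + cos 44° sin 46° = 1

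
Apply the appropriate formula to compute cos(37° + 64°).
cos(37° + 64°) = cos 37° cos 64° - sin 37° sin 64° = -0.1908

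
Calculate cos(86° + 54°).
cos(86° + 54°) = cos 86° cos 54° - sin 86° sin 54° = -0.766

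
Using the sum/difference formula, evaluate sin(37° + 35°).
sin(37° + 35°) = sin 37° cos 35° + cos 37° sin 35° = 0.9511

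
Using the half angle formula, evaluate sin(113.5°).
sin(113.5°) = √((1 - cos 227°)/2) = 0.9171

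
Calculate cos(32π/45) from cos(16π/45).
cos(32π/45) = cos²16π/45 - sin²16π/45 = -0.6157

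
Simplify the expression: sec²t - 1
sec²t - 1 = tan²t (using Pythagorean identity)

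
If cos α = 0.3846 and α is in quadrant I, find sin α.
sin α = 0.9231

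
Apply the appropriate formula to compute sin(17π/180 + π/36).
sin(17π/180 + π/36) = sin 17π/180 cos π/36 + cos 17π/180 sin π/36 = 0.3746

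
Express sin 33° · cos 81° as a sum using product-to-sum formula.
sin 33° cos 81° = (1/2)[sin(33°+81°) + sin(33°-81°)]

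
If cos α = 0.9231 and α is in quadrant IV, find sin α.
sin α = -0.3846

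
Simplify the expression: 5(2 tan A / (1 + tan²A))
5(2 tan A / (1 + tan²A)) = 5(sin(2A)) (using Double angle)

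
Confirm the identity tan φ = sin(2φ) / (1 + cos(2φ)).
RHS = 2 sin φ cos φ / (2cos²φ) = sin φ/cos φ = tan φ = LHS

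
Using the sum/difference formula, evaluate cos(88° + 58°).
cos(88° + 58°) = cos 88° cos 58° - sin 88° sin 58° = -0.829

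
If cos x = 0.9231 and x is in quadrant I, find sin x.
sin x = 0.3846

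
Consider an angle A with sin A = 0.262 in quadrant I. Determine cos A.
cos A = √(1 - sin²A) = 0.9651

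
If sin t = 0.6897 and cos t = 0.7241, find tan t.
tan t = sin t / cos t = 0.9525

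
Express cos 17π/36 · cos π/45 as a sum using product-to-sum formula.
cos 17π/36 cos π/45 = (1/2)[cos(17π/36-π/45) + cos(17π/36+π/45)]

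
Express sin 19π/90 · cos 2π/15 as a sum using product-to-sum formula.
sin 19π/90 cos 2π/15 = (1/2)[sin(19π/90+2π/15) + sin(19π/90-2π/15)]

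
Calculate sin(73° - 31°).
sin(73° - 31°) = sin 73° cos 31° - cos 73° sin 31° = 0.6691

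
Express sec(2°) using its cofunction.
sec(2°) = csc(90° - 2°) = csc(88°)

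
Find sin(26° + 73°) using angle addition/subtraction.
sin(26° + 73°) = sin 26° cos 73° + cos 26° sin 73° = 0.9877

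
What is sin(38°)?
sin(38°) = 0.6157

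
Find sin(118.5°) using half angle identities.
sin(118.5°) = √((1 - cos 237°)/2) = 0.8788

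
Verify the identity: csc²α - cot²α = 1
LHS = 1/sin²α - cos²α/sin²α = (1 - cos²α)/sin²α = sin²α/sin²α = 1 = RHS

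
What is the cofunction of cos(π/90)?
cos(π/90) = sin(π/2 - π/90) = sin(22π/45)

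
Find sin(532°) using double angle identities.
sin(532°) = 2 sin 266° cos 266° = 0.1392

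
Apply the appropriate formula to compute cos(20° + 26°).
cos(20° + 26°) = cos 20° cos 26° - sin 20° sin 26° = 0.6947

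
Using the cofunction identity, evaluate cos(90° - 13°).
cos(90° - 13°) = sin(13°) = 0.225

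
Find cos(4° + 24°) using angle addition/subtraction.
cos(4° + 24°) = cos 4° cos 24° - sin 4° sin 24° = 0.8829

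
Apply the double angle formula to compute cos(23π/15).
cos(23π/15) = 2cos²23π/30 - 1 = 0.1045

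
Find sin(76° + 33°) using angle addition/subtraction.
sin(76° + 33°) = sin 76° cos 33° + cos 76° sin 33° = 0.9455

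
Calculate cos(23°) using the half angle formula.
cos(23°) = √((1 + cos 46°)/2) = 0.9205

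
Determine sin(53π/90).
sin(53π/90) = 0.9613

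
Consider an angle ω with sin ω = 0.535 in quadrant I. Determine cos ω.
cos ω = √(1 - sin²ω) = 0.8449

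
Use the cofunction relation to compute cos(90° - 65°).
cos(90° - 65°) = sin(65°) = 0.9063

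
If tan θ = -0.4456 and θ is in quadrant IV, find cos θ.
cos θ = 0.9134 (using tan²θ + 1 = sec²θ)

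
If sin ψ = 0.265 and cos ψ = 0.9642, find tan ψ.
tan ψ = sin ψ / cos ψ = 0.2748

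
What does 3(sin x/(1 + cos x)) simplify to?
3(sin x/(1 + cos x)) = 3(tan(x/2)) (using Half angle)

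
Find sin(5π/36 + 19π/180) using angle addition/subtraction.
sin(5π/36 + 19π/180) = sin 5π/36 cos 19π/180 + cos 5π/36 sin 19π/180 = 0.6947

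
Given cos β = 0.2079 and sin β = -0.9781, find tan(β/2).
tan(β/2) = sin β / (1 + cos β) = -0.8098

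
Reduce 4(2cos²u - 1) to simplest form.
4(2cos²u - 1) = 4(cos(2u)) (using Double angle)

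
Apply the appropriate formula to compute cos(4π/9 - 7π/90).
cos(4π/9 - 7π/90) = cos 4π/9 cos 7π/90 + sin 4π/9 sin 7π/90 = 0.4067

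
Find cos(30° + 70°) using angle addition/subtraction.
cos(30° + 70°) = cos 30° cos 70° - sin 30° sin 70° = -0.1736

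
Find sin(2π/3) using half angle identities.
sin(2π/3) = √((1 - cos 4π/3)/2) = √3/2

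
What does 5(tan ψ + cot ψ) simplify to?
5(tan ψ + cot ψ) = 5(sec ψ csc ψ) (using Quotient identities)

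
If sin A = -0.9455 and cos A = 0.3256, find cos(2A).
cos(2A) = cos²A - sin²A = -0.788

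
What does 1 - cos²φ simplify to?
1 - cos²φ = sin²φ (using Pythagorean identity)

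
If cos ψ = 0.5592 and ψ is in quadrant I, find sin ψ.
sin ψ = 0.829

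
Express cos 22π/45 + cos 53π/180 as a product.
cos 22π/45 + cos 53π/180 = 2 cos(47π/120) cos(7π/72)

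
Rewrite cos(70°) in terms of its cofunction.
cos(70°) = sin(90° - 70°) = sin(20°)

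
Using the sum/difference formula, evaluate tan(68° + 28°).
tan(68° + 28°) = (tan 68° + tan 28°)/(1 - tan 68° tan 28°) = -9.514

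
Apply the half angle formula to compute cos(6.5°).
cos(6.5°) = √((1 + cos 13°)/2) = 0.9936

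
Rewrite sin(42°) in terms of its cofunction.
sin(42°) = cos(90° - 42°) = cos(48°)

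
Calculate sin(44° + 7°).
sin(44° + 7°) = sin 44° cos 7° + cos 44° sin 7° = 0.7771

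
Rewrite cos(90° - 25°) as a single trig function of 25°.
cos(90° - 25°) = sin(25°)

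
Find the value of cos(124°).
cos(124°) = -0.5592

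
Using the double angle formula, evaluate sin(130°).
sin(130°) = 2 sin 65° cos 65° = 0.766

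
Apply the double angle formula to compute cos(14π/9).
cos(14π/9) = cos²7π/9 - sin²7π/9 = 0.1736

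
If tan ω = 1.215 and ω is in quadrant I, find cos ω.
cos ω = 0.6355 (using tan²ω + 1 = sec²ω)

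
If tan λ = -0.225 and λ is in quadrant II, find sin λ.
sin λ = 0.2195 (using tan²λ + 1 = sec²λ)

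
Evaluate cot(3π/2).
cot(3π/2) = 0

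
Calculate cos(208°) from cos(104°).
cos(208°) = cos²104° - sin²104° = -0.8829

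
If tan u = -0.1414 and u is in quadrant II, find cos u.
cos u = -0.9902 (using tan²u + 1 = sec²u)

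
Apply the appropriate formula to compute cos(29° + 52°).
cos(29° + 52°) = cos 29° cos 52° - sin 29° sin 52° = 0.1564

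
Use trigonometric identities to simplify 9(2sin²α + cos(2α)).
9(2sin²α + cos(2α)) = 9 (using Double angle)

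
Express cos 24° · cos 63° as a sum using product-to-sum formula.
cos 24° cos 63° = (1/2)[cos(24°-63°) + cos(24°+63°)]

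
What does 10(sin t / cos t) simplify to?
10(sin t / cos t) = 10(tan t) (using Quotient identity)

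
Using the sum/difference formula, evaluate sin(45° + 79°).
sin(45° + 79°) = sin 45° cos 79° + cos 45° sin 79° = 0.829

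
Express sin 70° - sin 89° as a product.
sin 70° - sin 89° = 2 cos(79.5°) sin(-9.5°)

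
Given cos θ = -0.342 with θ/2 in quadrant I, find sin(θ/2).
sin(θ/2) = ±√((1 - cos θ)/2); positive since θ/2 ∈ QI, so sin(θ/2) = 0.8191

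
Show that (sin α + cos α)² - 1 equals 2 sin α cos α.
LHS = sin²α + 2 sin α cos α + cos²α - 1 = (sin²α + cos²α) + 2 sin α cos α - 1 = 1 + 2 sin α cos α - 1 = 2 sin α cos α = RHS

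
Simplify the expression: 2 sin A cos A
2 sin A cos A = sin(2A) (using Double angle)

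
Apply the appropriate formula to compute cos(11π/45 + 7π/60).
cos(11π/45 + 7π/60) = cos 11π/45 cos 7π/60 - sin 11π/45 sin 7π/60 = 0.4226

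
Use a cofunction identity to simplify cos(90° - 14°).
cos(90° - 14°) = sin(14°)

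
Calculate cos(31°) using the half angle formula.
cos(31°) = √((1 + cos 62°)/2) = 0.8572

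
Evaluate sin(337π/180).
sin(337π/180) = -0.3907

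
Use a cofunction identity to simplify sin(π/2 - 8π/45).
sin(π/2 - 8π/45) = cos(8π/45)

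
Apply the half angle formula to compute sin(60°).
sin(60°) = √((1 - cos 120°)/2) = √3/2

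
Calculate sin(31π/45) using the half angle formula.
sin(31π/45) = √((1 - cos 62π/45)/2) = 0.829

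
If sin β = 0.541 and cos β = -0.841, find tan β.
tan β = sin β / cos β = -0.6433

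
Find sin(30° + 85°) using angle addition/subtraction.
sin(30° + 85°) = sin 30° cos 85° + cos 30° sin 85° = 0.9063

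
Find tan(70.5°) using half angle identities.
tan(70.5°) = sin 141° / (1 + cos 141°) = 2.824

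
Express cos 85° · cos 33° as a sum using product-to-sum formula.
cos 85° cos 33° = (1/2)[cos(85°-33°) + cos(85°+33°)]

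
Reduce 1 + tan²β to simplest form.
1 + tan²β = sec²β (using Pythagorean identity)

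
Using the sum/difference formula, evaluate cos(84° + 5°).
cos(84° + 5°) = cos 84° cos 5° - sin 84° sin 5° = 0.01745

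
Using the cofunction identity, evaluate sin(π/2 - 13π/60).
sin(π/2 - 13π/60) = cos(13π/60) = 0.7771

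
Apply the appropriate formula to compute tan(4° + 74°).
tan(4° + 74°) = (tan 4° + tan 74°)/(1 - tan 4° tan 74°) = 4.705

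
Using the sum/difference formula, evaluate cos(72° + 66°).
cos(72° + 66°) = cos 72° cos 66° - sin 72° sin 66° = -0.7431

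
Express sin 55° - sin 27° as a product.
sin 55° - sin 27° = 2 cos(41°) sin(14°)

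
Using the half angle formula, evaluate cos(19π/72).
cos(19π/72) = √((1 + cos 19π/36)/2) = 0.6756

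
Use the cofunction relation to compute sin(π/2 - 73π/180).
sin(π/2 - 73π/180) = cos(73π/180) = 0.2924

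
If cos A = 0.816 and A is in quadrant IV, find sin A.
sin A = -0.5781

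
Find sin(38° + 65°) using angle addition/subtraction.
sin(38° + 65°) = sin 38° cos 65° + cos 38° sin 65° = 0.9744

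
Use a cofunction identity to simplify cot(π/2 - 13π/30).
cot(π/2 - 13π/30) = tan(13π/30)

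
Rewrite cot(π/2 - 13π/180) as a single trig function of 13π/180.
cot(π/2 - 13π/180) = tan(13π/180)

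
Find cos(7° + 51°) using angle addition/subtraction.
cos(7° + 51°) = cos 7° cos 51° - sin 7° sin 51° = 0.5299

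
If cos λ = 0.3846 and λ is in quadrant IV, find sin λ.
sin λ = -0.9231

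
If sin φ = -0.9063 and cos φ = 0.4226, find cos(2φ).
cos(2φ) = cos²φ - sin²φ = -0.6428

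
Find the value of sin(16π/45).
sin(16π/45) = 0.8988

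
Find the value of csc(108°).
csc(108°) = 1.051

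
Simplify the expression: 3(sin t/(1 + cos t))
3(sin t/(1 + cos t)) = 3(tan(t/2)) (using Half angle)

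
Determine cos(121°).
cos(121°) = -0.515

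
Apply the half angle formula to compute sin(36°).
sin(36°) = √((1 - cos 72°)/2) = 0.5878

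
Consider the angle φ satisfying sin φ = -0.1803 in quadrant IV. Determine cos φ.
cos φ = √(1 - sin²φ) = 0.9836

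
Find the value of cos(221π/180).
cos(221π/180) = -0.7547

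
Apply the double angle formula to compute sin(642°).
sin(642°) = 2 sin 321° cos 321° = -0.9781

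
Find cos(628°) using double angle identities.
cos(628°) = cos²314° - sin²314° = -0.0349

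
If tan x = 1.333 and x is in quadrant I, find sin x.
sin x = 0.7999 (using tan²x + 1 = sec²x)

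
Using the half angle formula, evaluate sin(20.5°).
sin(20.5°) = √((1 - cos 41°)/2) = 0.3502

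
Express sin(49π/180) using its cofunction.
sin(49π/180) = cos(π/2 - 49π/180) = cos(41π/180)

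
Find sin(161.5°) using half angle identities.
sin(161.5°) = √((1 - cos 323°)/2) = 0.3173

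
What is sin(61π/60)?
sin(61π/60) = -0.05234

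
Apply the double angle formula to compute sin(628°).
sin(628°) = 2 sin 314° cos 314° = -0.9994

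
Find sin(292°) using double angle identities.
sin(292°) = 2 sin 146° cos 146° = -0.9272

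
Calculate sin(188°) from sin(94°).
sin(188°) = 2 sin 94° cos 94° = -0.1392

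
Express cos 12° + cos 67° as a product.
cos 12° + cos 67° = 2 cos(39.5°) cos(-27.5°)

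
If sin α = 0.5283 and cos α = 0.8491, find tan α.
tan α = sin α / cos α = 0.6222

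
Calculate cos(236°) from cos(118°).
cos(236°) = cos²118° - sin²118° = -0.5592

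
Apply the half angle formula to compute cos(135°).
cos(135°) = -√((1 + cos 270°)/2) = -√2/2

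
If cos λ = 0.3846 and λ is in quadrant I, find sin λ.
sin λ = 0.9231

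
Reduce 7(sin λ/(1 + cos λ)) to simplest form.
7(sin λ/(1 + cos λ)) = 7(tan(λ/2)) (using Half angle)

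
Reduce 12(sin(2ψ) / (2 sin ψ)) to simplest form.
12(sin(2ψ) / (2 sin ψ)) = 12(cos ψ) (using Double angle)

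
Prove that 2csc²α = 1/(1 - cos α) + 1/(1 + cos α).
RHS = [(1 + cos α) + (1 - cos α)] / [(1 - cos α)(1 + cos α)] = 2/(1 - cos²α) = 2/sin²α = 2csc²α = LHS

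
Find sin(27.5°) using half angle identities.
sin(27.5°) = √((1 - cos 55°)/2) = 0.4617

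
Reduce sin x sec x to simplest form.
sin x sec x = tan x (using Reciprocal + quotient)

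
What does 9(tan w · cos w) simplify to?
9(tan w · cos w) = 9(sin w) (using Quotient identity)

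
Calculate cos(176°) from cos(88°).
cos(176°) = cos²88° - sin²88° = -0.9976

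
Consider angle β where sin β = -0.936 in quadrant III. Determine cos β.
cos β = ±√(1 - sin²β) = -0.352 (negative in QIII)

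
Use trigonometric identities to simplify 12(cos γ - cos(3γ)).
12(cos γ - cos(3γ)) = 12(2 sin(2γ) sin γ) (using Sum-to-product)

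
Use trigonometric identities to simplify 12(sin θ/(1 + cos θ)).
12(sin θ/(1 + cos θ)) = 12(tan(θ/2)) (using Half angle)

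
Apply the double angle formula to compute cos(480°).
cos(480°) = cos²240° - sin²240° = -1/2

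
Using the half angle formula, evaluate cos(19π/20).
cos(19π/20) = -√((1 + cos 19π/10)/2) = -0.9877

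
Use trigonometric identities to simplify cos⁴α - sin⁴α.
cos⁴α - sin⁴α = cos(2α) (using Factoring + double angle)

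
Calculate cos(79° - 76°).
cos(79° - 76°) = cos 79° cos 76° + sin 79° sin 76° = 0.9986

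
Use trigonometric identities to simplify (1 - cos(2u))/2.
(1 - cos(2u))/2 = sin²u (using Power reduction)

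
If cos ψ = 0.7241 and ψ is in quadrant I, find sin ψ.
sin ψ = 0.6897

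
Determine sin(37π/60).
sin(37π/60) = 0.9336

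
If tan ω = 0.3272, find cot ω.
cot ω = 1/tan ω = 3.056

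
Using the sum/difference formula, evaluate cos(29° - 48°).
cos(29° - 48°) = cos 29° cos 48° + sin 29° sin 48° = 0.9455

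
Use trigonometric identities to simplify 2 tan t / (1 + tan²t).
2 tan t / (1 + tan²t) = sin(2t) (using Double angle)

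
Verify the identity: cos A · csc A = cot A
LHS = cos A · (1/sin A) = cos A/sin A = cot A = RHS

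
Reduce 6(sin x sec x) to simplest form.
6(sin x sec x) = 6(tan x) (using Reciprocal + quotient)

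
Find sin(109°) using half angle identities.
sin(109°) = √((1 - cos 218°)/2) = 0.9455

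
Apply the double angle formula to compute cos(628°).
cos(628°) = cos²314° - sin²314° = -0.0349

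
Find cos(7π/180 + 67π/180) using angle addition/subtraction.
cos(7π/180 + 67π/180) = cos 7π/180 cos 67π/180 - sin 7π/180 sin 67π/180 = 0.2756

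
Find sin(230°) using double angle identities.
sin(230°) = 2 sin 115° cos 115° = -0.766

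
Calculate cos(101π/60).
cos(101π/60) = 0.5446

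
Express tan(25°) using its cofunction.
tan(25°) = cot(90° - 25°) = cot(65°)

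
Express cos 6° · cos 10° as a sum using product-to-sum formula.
cos 6° cos 10° = (1/2)[cos(6°-10°) + cos(6°+10°)]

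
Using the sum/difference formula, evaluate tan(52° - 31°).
tan(52° - 31°) = (tan 52° - tan 31°)/(1 + tan 52° tan 31°) = 0.3839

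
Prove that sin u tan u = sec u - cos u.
RHS = 1/cos u - cos u = (1 - cos²u)/cos u = sin²u/cos u = sin u · (sin u/cos u) = sin u tan u = LHS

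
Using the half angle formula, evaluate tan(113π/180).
tan(113π/180) = sin 113π/90 / (1 + cos 113π/90) = -2.356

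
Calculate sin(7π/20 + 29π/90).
sin(7π/20 + 29π/90) = sin 7π/20 cos 29π/90 + cos 7π/20 sin 29π/90 = 0.8572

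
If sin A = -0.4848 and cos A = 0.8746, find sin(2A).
sin(2A) = 2 sin A cos A = -0.848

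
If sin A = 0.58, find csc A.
csc A = 1/sin A = 1.724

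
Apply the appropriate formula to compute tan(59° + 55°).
tan(59° + 55°) = (tan 59° + tan 55°)/(1 - tan 59° tan 55°) = -2.246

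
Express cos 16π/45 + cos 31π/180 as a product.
cos 16π/45 + cos 31π/180 = 2 cos(19π/72) cos(11π/120)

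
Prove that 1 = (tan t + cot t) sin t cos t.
RHS = (sin t/cos t + cos t/sin t) sin t cos t = ((sin²t + cos²t)/(sin t cos t)) · sin t cos t = sin²t + cos²t = 1 = LHS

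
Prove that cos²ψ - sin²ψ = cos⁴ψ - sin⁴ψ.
RHS = (cos²ψ - sin²ψ)(cos²ψ + sin²ψ) = (cos²ψ - sin²ψ) · 1 = cos²ψ - sin²ψ = LHS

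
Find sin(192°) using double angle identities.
sin(192°) = 2 sin 96° cos 96° = -0.2079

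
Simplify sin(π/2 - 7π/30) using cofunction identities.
sin(π/2 - 7π/30) = cos(7π/30)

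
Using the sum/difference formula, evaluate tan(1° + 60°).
tan(1° + 60°) = (tan 1° + tan 60°)/(1 - tan 1° tan 60°) = 1.804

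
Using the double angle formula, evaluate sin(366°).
sin(366°) = 2 sin 183° cos 183° = 0.1045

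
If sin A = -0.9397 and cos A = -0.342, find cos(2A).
cos(2A) = cos²A - sin²A = -0.7661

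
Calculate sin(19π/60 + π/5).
sin(19π/60 + π/5) = sin 19π/60 cos π/5 + cos 19π/60 sin π/5 = 0.9986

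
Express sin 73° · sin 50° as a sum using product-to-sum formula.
sin 73° sin 50° = (1/2)[cos(73°-50°) - cos(73°+50°)]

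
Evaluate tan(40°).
tan(40°) = 0.8391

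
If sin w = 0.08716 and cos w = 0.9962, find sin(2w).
sin(2w) = 2 sin w cos w = 0.1737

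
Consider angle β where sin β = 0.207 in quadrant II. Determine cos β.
cos β = ±√(1 - sin²β) = -0.9783 (negative in QII)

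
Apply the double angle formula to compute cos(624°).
cos(624°) = cos²312° - sin²312° = -0.1045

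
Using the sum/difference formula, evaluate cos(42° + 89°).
cos(42° + 89°) = cos 42° cos 89° - sin 42° sin 89° = -0.6561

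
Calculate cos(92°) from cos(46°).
cos(92°) = 2cos²46° - 1 = -0.0349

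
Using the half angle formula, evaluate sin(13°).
sin(13°) = √((1 - cos 26°)/2) = 0.225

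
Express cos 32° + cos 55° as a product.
cos 32° + cos 55° = 2 cos(43.5°) cos(-11.5°)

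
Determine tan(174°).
tan(174°) = -0.1051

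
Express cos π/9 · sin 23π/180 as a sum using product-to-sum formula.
cos π/9 sin 23π/180 = (1/2)[sin(π/9+23π/180) - sin(π/9-23π/180)]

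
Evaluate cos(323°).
cos(323°) = 0.7986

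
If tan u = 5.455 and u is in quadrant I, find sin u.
sin u = 0.9836 (using tan²u + 1 = sec²u)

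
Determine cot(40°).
cot(40°) = 1.192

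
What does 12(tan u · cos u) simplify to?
12(tan u · cos u) = 12(sin u) (using Quotient identity)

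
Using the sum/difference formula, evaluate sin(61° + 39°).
sin(61° + 39°) = sin 61° cos 39° + cos 61° sin 39° = 0.9848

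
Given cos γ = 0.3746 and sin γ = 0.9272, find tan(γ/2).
tan(γ/2) = sin γ / (1 + cos γ) = 0.6745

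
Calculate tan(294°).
tan(294°) = -2.246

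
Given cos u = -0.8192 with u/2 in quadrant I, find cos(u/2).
cos(u/2) = ±√((1 + cos u)/2); positive since u/2 ∈ QI, so cos(u/2) = 0.3007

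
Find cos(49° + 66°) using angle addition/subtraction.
cos(49° + 66°) = cos 49° cos 66° - sin 49° sin 66° = -0.4226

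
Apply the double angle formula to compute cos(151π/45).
cos(151π/45) = cos²151π/90 - sin²151π/90 = -0.4384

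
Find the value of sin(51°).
sin(51°) = 0.7771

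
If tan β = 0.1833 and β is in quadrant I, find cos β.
cos β = 0.9836 (using tan²β + 1 = sec²β)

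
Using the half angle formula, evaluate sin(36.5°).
sin(36.5°) = √((1 - cos 73°)/2) = 0.5948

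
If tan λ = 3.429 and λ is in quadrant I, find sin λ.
sin λ = 0.96 (using tan²λ + 1 = sec²λ)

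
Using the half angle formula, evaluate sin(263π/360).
sin(263π/360) = √((1 - cos 263π/180)/2) = 0.749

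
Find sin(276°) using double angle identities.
sin(276°) = 2 sin 138° cos 138° = -0.9945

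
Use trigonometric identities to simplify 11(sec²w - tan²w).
11(sec²w - tan²w) = 11 (using Pythagorean identity)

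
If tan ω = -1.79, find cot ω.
cot ω = 1/tan ω = -0.5587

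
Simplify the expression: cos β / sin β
cos β / sin β = cot β (using Quotient identity)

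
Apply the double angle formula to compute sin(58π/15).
sin(58π/15) = 2 sin 29π/15 cos 29π/15 = -0.4067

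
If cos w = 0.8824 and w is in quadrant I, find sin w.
sin w = 0.4705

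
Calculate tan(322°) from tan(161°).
tan(322°) = 2 tan 161° / (1 - tan²161°) = -0.7813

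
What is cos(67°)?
cos(67°) = 0.3907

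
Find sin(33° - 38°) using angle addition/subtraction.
sin(33° - 38°) = sin 33° cos 38° - cos 33° sin 38° = -0.08716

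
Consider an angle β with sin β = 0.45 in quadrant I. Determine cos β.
cos β = √(1 - sin²β) = 0.893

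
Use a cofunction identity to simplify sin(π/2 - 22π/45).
sin(π/2 - 22π/45) = cos(22π/45)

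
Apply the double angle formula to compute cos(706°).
cos(706°) = 2cos²353° - 1 = 0.9703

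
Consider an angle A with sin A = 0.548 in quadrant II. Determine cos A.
cos A = ±√(1 - sin²A) = -0.8365 (negative in QII)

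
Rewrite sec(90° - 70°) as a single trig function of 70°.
sec(90° - 70°) = csc(70°)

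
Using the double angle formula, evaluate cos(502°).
cos(502°) = cos²251° - sin²251° = -0.788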